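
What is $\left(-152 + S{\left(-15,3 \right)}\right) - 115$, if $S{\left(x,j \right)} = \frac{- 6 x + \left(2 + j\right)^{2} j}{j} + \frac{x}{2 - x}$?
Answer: $- \frac{3619}{17} \approx -212.88$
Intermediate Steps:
$S{\left(x,j \right)} = \frac{x}{2 - x} + \frac{- 6 x + j \left(2 + j\right)^{2}}{j}$ ($S{\left(x,j \right)} = \frac{- 6 x + j \left(2 + j\right)^{2}}{j} + \frac{x}{2 - x} = \frac{x}{2 - x} + \frac{- 6 x + j \left(2 + j\right)^{2}}{j}$)
$\left(-152 + S{\left(-15,3 \right)}\right) - 115 = \left(-152 + \frac{- 6 \left(-15\right)^{2} + 12 \left(-15\right) - 3 \left(-15\right) - 6 \left(2 + 3\right)^{2} + 3 \left(-15\right) \left(2 + 3\right)^{2}}{3 \left(-2 - 15\right)}\right) - 115 = \left(-152 + \frac{\left(-6\right) 225 - 180 + 45 - 6 \cdot 5^{2} + 3 \left(-15\right) 5^{2}}{3 \left(-17\right)}\right) - 115 = \left(-152 + \frac{1}{3} \left(- \frac{1}{17}\right) \left(-1350 - 180 + 45 - 6 \cdot 25 + 3 \left(-15\right) 25\right)\right) - 115 = \left(-152 + \frac{1}{3} \left(- \frac{1}{17}\right) \left(-1350 - 180 + 45 - 150 - 1125\right)\right) - 115 = \left(-152 + \frac{1}{3} \left(- \frac{1}{17}\right) \left(-2760\right)\right) - 115 = \left(-152 + \frac{920}{17}\right) - 115 = - \frac{1664}{17} - 115 = - \frac{3619}{17}$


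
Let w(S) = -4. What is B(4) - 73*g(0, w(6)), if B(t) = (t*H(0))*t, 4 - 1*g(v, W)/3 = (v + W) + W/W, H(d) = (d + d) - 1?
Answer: -1549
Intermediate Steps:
H(d) = -1 + 2*d (H(d) = 2*d - 1 = -1 + 2*d)
g(v, W) = 9 - 3*W - 3*v (g(v, W) = 12 - 3*((v + W) + W/W) = 12 - 3*((W + v) + 1) = 12 - 3*(1 + W + v) = 12 + (-3 - 3*W - 3*v) = 9 - 3*W - 3*v)
B(t) = -t² (B(t) = (t*(-1 + 2*0))*t = (t*(-1 + 0))*t = (t*(-1))*t = (-t)*t = -t²)
B(4) - 73*g(0, w(6)) = -1*4² - 73*(9 - 3*(-4) - 3*0) = -1*16 - 73*(9 + 12 + 0) = -16 - 73*21 = -16 - 1533 = -1549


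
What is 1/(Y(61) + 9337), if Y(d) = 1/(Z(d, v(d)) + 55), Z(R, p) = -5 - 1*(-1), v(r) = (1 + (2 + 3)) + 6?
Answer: 51/476188 ≈ 0.00010710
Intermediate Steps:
v(r) = 12 (v(r) = (1 + 5) + 6 = 6 + 6 = 12)
Z(R, p) = -4 (Z(R, p) = -5 + 1 = -4)
Y(d) = 1/51 (Y(d) = 1/(-4 + 55) = 1/51)
1/(Y(61) + 9337) = 1/(1/51 + 9337) = 1/(476188/51) = 51/476188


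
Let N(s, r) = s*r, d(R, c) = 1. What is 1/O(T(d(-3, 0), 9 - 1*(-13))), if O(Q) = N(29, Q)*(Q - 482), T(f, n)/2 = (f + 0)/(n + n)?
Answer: -484/307487 ≈ -0.0015741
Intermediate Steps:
N(s, r) = r*s
T(f, n) = f/n (T(f, n) = 2*((f + 0)/(n + n)) = 2*(f/((2*n))) = 2*(f*(1/(2*n))) = 2*(f/(2*n)) = f/n)
O(Q) = 29*Q*(-482 + Q) (O(Q) = (Q*29)*(Q - 482) = (29*Q)*(-482 + Q) = 29*Q*(-482 + Q))
1/O(T(d(-3, 0), 9 - 1*(-13))) = 1/(29*(1/(9 - 1*(-13)))*(-482 + 1/(9 - 1*(-13)))) = 1/(29*(1/(9 + 13))*(-482 + 1/(9 + 13))) = 1/(29*(1/22)*(-482 + 1/22)) = 1/(29*(1/22)*(-10603/22)) = 1/(-307487/484) = -484/307487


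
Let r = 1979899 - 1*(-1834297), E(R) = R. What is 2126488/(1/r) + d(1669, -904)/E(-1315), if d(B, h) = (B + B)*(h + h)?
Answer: 10665757267132224/1315 ≈ 8.1108e+12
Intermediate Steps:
r = 3814196 (r = 1979899 + 1834297 = 3814196)
d(B, h) = 4*B*h (d(B, h) = (2*B)*(2*h) = 4*B*h)
2126488/(1/r) + d(1669, -904)/E(-1315) = 2126488/(1/3814196) + (4*1669*(-904))/(-1315) = 2126488/(1/3814196) - 6035104*(-1/1315) = 2126488*3814196 + 6035104/1315 = 8110842023648 + 6035104/1315 = 10665757267132224/1315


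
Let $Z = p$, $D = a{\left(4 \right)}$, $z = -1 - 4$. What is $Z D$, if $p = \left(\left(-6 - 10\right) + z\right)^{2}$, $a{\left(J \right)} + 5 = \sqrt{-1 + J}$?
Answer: $-2205 + 441 \sqrt{3} \approx -1441.2$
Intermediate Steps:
$a{\left(J \right)} = -5 + \sqrt{-1 + J}$
$z = -5$ ($z = -1 - 4 = -5$)
$D = -5 + \sqrt{3}$ ($D = -5 + \sqrt{-1 + 4} = -5 + \sqrt{3} \approx -3.2679$)
$p = 441$ ($p = \left(\left(-6 - 10\right) - 5\right)^{2} = \left(-16 - 5\right)^{2} = \left(-21\right)^{2} = 441$)
$Z = 441$
$Z D = 441 \left(-5 + \sqrt{3}\right) = -2205 + 441 \sqrt{3}$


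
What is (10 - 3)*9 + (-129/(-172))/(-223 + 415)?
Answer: 16129/256 ≈ 63.004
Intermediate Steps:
(10 - 3)*9 + (-129/(-172))/(-223 + 415) = 7*9 - 129*(-1/172)/192 = 63 + (¾)*(1/192) = 63 + 1/256 = 16129/256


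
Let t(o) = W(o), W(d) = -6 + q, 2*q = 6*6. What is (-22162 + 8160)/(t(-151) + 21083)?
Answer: -14002/21095 ≈ -0.66376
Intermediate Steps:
q = 18 (q = (6*6)/2 = (½)*36 = 18)
W(d) = 12 (W(d) = -6 + 18 = 12)
t(o) = 12
(-22162 + 8160)/(t(-151) + 21083) = (-22162 + 8160)/(12 + 21083) = -14002/21095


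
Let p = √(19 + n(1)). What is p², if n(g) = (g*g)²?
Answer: 20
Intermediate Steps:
n(g) = g⁴ (n(g) = (g²)² = g⁴)
p = 2*√5 (p = √(19 + 1⁴) = √(19 + 1) = √20 = 2*√5 ≈ 4.4721)
p² = (2*√5)² = 20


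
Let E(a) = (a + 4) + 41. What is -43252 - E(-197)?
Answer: -43100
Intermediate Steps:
E(a) = 45 + a (E(a) = (4 + a) + 41 = 45 + a)
-43252 - E(-197) = -43252 - (45 - 197) = -43252 - 1*(-152) = -43252 + 152 = -43100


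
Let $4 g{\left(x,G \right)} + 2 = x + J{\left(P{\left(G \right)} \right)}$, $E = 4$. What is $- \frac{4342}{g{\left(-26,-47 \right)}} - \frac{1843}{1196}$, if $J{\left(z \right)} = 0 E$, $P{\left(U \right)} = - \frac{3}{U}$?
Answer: $\frac{5180131}{8372} \approx 618.75$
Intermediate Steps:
$J{\left(z \right)} = 0$ ($J{\left(z \right)} = 0 \cdot 4 = 0$)
$g{\left(x,G \right)} = - \frac{1}{2} + \frac{x}{4}$ ($g{\left(x,G \right)} = - \frac{1}{2} + \frac{x + 0}{4} = - \frac{1}{2} + \frac{x}{4}$)
$- \frac{4342}{g{\left(-26,-47 \right)}} - \frac{1843}{1196} = - \frac{4342}{- \frac{1}{2} + \frac{1}{4} \left(-26\right)} - \frac{1843}{1196} = - \frac{4342}{- \frac{1}{2} - \frac{13}{2}} - \frac{1843}{1196} = - \frac{4342}{-7} - \frac{1843}{1196} = \left(-4342\right) \left(- \frac{1}{7}\right) - \frac{1843}{1196} = \frac{4342}{7} - \frac{1843}{1196} = \frac{5180131}{8372}$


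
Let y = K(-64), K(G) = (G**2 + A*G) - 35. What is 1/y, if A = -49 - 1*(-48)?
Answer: 1/4125 ≈ 0.00024242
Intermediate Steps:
A = -1 (A = -49 + 48 = -1)
K(G) = -35 + G**2 - G (K(G) = (G**2 - G) - 35 = -35 + G**2 - G)
y = 4125 (y = -35 + (-64)**2 - 1*(-64) = -35 + 4096 + 64 = 4125)
1/y = 1/4125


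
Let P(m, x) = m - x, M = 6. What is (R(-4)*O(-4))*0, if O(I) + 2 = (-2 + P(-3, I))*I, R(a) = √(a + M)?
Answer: 0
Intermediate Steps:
R(a) = √(6 + a) (R(a) = √(a + 6) = √(6 + a))
O(I) = -2 + I*(-5 - I) (O(I) = -2 + (-2 + (-3 - I))*I = -2 + (-5 - I)*I = -2 + I*(-5 - I))
(R(-4)*O(-4))*0 = (√(6 - 4)*(-2 - 1*(-4)² - 5*(-4)))*0 = (√2*(-2 - 1*16 + 20))*0 = (√2*(-2 - 16 + 20))*0 = (√2*2)*0 = (2*√2)*0 = 0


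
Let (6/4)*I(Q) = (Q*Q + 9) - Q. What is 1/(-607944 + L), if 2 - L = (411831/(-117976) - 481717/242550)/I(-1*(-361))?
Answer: -1239691058852400/753660261622485433879 ≈ -1.6449e-6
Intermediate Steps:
I(Q) = 6 - 2*Q/3 + 2*Q²/3 (I(Q) = 2*((Q*Q + 9) - Q)/3 = 2*((Q² + 9) - Q)/3 = 2*((9 + Q²) - Q)/3 = 2*(9 + Q² - Q)/3 = 6 - 2*Q/3 + 2*Q²/3)
L = 2479460478031721/1239691058852400 (L = 2 - (411831/(-117976) - 481717/242550)/(6 - (-2)*(-361)/3 + 2*(-1*(-361))²/3) = 2 - (411831*(-1/117976) - 481717*1/242550)/(6 - ⅔*361 + (⅔)*361²) = 2 - (-411831/117976 - 481717/242550)/(6 - 722/3 + (⅔)*130321) = 2 - (-78360326921)/(14307539400*(6 - 722/3 + 260642/3)) = 2 - (-78360326921)/(14307539400*86646) = 2 - 1*(-78360326921/1239691058852400) = 2 + 78360326921/1239691058852400 = 2479460478031721/1239691058852400 ≈ 2.0001)
1/(-607944 + L) = 1/(-607944 + 2479460478031721/1239691058852400) = 1/(-753660261622485433879/1239691058852400) = -1239691058852400/753660261622485433879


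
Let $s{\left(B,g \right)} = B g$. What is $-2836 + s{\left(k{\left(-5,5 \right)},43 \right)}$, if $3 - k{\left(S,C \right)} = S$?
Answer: $-2492$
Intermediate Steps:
$k{\left(S,C \right)} = 3 - S$
$-2836 + s{\left(k{\left(-5,5 \right)},43 \right)} = -2836 + \left(3 - -5\right) 43 = -2836 + \left(3 + 5\right) 43 = -2836 + 8 \cdot 43 = -2836 + 344 = -2492$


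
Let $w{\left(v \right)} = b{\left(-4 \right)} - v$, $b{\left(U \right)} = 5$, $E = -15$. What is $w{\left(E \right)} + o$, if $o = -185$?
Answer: $-165$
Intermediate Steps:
$w{\left(v \right)} = 5 - v$
$w{\left(E \right)} + o = \left(5 - -15\right) - 185 = \left(5 + 15\right) - 185 = 20 - 185 = -165$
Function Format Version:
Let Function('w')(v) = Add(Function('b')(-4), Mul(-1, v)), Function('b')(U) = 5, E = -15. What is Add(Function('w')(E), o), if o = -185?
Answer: -165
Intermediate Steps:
Function('w')(v) = Add(5, Mul(-1, v))
Add(Function('w')(E), o) = Add(Add(5, Mul(-1, -15)), -185) = Add(Add(5, 15), -185) = Add(20, -185) = -165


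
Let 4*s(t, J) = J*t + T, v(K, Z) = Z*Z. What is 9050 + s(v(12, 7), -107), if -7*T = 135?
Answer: 54141/7 ≈ 7734.4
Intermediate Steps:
v(K, Z) = Z²
T = -135/7 (T = -⅐*135 = -135/7 ≈ -19.286)
s(t, J) = -135/28 + J*t/4 (s(t, J) = (J*t - 135/7)/4 = (-135/7 + J*t)/4 = -135/28 + J*t/4)
9050 + s(v(12, 7), -107) = 9050 + (-135/28 + (¼)*(-107)*7²) = 9050 + (-135/28 + (¼)*(-107)*49) = 9050 + (-135/28 - 5243/4) = 9050 - 9209/7 = 54141/7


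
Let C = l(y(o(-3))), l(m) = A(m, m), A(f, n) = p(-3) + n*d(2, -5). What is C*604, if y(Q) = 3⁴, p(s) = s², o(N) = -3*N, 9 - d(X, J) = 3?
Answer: 298980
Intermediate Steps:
d(X, J) = 6 (d(X, J) = 9 - 1*3 = 9 - 3 = 6)
y(Q) = 81
A(f, n) = 9 + 6*n (A(f, n) = (-3)² + n*6 = 9 + 6*n)
l(m) = 9 + 6*m
C = 495 (C = 9 + 6*81 = 9 + 486 = 495)
C*604 = 495*604 = 298980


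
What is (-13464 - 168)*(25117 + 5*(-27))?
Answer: -340554624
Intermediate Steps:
(-13464 - 168)*(25117 + 5*(-27)) = -13632*(25117 - 135) = -13632*24982 = -340554624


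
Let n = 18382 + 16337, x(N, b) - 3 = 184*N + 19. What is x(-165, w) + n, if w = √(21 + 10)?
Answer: 4381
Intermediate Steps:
w = √31 ≈ 5.5678
x(N, b) = 22 + 184*N (x(N, b) = 3 + (184*N + 19) = 3 + (19 + 184*N) = 22 + 184*N)
n = 34719
x(-165, w) + n = (22 + 184*(-165)) + 34719 = (22 - 30360) + 34719 = -30338 + 34719 = 4381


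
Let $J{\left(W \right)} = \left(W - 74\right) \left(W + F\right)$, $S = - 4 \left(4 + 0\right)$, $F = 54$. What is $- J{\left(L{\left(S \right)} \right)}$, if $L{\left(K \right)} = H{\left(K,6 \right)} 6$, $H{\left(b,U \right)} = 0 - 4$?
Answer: $2940$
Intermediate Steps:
$H{\left(b,U \right)} = -4$ ($H{\left(b,U \right)} = 0 - 4 = -4$)
$S = -16$ ($S = \left(-4\right) 4 = -16$)
$L{\left(K \right)} = -24$ ($L{\left(K \right)} = \left(-4\right) 6 = -24$)
$J{\left(W \right)} = \left(-74 + W\right) \left(54 + W\right)$ ($J{\left(W \right)} = \left(W - 74\right) \left(W + 54\right) = \left(-74 + W\right) \left(54 + W\right)$)
$- J{\left(L{\left(S \right)} \right)} = - (-3996 + \left(-24\right)^{2} - -480) = - (-3996 + 576 + 480) = \left(-1\right) \left(-2940\right) = 2940$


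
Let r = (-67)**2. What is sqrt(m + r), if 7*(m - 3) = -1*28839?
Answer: sqrt(18235)/7 ≈ 19.291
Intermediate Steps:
m = -28818/7 (m = 3 + (-1*28839)/7 = 3 + (1/7)*(-28839) = 3 - 28839/7 = -28818/7 ≈ -4116.9)
r = 4489
sqrt(m + r) = sqrt(-28818/7 + 4489) = sqrt(2605/7) = sqrt(18235)/7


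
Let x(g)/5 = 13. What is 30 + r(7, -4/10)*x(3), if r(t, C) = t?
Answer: 485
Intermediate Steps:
x(g) = 65 (x(g) = 5*13 = 65)
30 + r(7, -4/10)*x(3) = 30 + 7*65 = 30 + 455 = 485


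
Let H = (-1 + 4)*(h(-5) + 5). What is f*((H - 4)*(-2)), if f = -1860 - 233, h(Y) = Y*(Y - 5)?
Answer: 673946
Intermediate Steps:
h(Y) = Y*(-5 + Y)
f = -2093
H = 165 (H = (-1 + 4)*(-5*(-5 - 5) + 5) = 3*(-5*(-10) + 5) = 3*(50 + 5) = 3*55 = 165)
f*((H - 4)*(-2)) = -2093*(165 - 4)*(-2) = -336973*(-2) = -2093*(-322) = 673946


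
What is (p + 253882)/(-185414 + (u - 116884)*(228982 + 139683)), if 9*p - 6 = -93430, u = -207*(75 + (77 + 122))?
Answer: -1095757/288005250348 ≈ -3.8046e-6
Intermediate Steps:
u = -56718 (u = -207*(75 + 199) = -207*274 = -56718)
p = -93424/9 (p = ⅔ + (⅑)*(-93430) = ⅔ - 93430/9 = -93424/9 ≈ -10380.)
(p + 253882)/(-185414 + (u - 116884)*(228982 + 139683)) = (-93424/9 + 253882)/(-185414 + (-56718 - 116884)*(228982 + 139683)) = 2191514/(9*(-185414 - 173602*368665)) = 2191514/(9*(-185414 - 64000981330)) = (2191514/9)/(-64001166744) = (2191514/9)*(-1/64001166744) = -1095757/288005250348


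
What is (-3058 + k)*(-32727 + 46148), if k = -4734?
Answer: -104576432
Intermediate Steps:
(-3058 + k)*(-32727 + 46148) = (-3058 - 4734)*(-32727 + 46148) = -7792*13421 = -104576432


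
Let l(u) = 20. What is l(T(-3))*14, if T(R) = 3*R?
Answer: 280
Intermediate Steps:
l(T(-3))*14 = 20*14 = 280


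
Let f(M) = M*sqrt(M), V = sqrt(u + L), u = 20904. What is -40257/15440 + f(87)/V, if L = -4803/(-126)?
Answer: -40257/15440 + 261*sqrt(357105014)/879569 ≈ 3.0002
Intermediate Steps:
L = 1601/42 (L = -4803*(-1/126) = 1601/42 ≈ 38.119)
V = sqrt(36941898)/42 (V = sqrt(20904 + 1601/42) = sqrt(879569/42) = sqrt(36941898)/42 ≈ 144.71)
f(M) = M**(3/2)
-40257/15440 + f(87)/V = -40257/15440 + 87**(3/2)/((sqrt(36941898)/42)) = -40257*1/15440 + (87*sqrt(87))*(sqrt(36941898)/879569) = -40257/15440 + 261*sqrt(357105014)/879569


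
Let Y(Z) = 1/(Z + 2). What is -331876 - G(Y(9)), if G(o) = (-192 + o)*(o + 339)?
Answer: -32282966/121 ≈ -2.6680e+5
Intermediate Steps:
Y(Z) = 1/(2 + Z)
G(o) = (-192 + o)*(339 + o)
-331876 - G(Y(9)) = -331876 - (-65088 + (1/(2 + 9))² + 147/(2 + 9)) = -331876 - (-65088 + (1/11)² + 147/11) = -331876 - (-65088 + (1/11)² + 147*(1/11)) = -331876 - (-65088 + 1/121 + 147/11) = -331876 - 1*(-7874030/121) = -331876 + 7874030/121 = -32282966/121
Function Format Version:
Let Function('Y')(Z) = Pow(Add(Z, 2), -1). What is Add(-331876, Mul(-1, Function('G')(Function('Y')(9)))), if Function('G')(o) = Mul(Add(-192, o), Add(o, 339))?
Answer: Rational(-32282966, 121) ≈ -2.6680e+5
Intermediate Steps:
Function('Y')(Z) = Pow(Add(2, Z), -1)
Function('G')(o) = Mul(Add(-192, o), Add(339, o))
Add(-331876, Mul(-1, Function('G')(Function('Y')(9)))) = Add(-331876, Mul(-1, Add(-65088, Pow(Pow(Add(2, 9), -1), 2), Mul(147, Pow(Add(2, 9), -1))))) = Add(-331876, Mul(-1, Add(-65088, Pow(Pow(11, -1), 2), Mul(147, Pow(11, -1))))) = Add(-331876, Mul(-1, Add(-65088, Pow(Rational(1, 11), 2), Mul(147, Rational(1, 11))))) = Add(-331876, Mul(-1, Add(-65088, Rational(1, 121), Rational(147, 11)))) = Add(-331876, Mul(-1, Rational(-7874030, 121))) = Add(-331876, Rational(7874030, 121)) = Rational(-32282966, 121)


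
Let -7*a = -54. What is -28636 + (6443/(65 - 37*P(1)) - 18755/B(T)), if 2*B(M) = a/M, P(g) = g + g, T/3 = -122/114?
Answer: -7049134/513 ≈ -13741.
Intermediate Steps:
T = -61/19 (T = 3*(-122/114) = 3*(-122*1/114) = 3*(-61/57) = -61/19 ≈ -3.2105)
P(g) = 2*g
a = 54/7 (a = -1/7*(-54) = 54/7 ≈ 7.7143)
B(M) = 27/(7*M) (B(M) = (54/(7*M))/2 = 27/(7*M))
-28636 + (6443/(65 - 37*P(1)) - 18755/B(T)) = -28636 + (6443/(65 - 74) - 18755/(27/(7*(-61/19)))) = -28636 + (6443/(65 - 37*2) - 18755/((27/7)*(-19/61))) = -28636 + (6443/(65 - 74) - 18755/(-513/427)) = -28636 + (6443/(-9) - 18755*(-427/513)) = -28636 + (6443*(-1/9) + 8008385/513) = -28636 + (-6443/9 + 8008385/513) = -28636 + 7641134/513 = -7049134/513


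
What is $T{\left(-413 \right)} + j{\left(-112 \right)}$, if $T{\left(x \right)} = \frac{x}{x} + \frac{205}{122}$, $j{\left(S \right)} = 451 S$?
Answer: $- \frac{6162137}{122} \approx -50509.0$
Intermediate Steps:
$T{\left(x \right)} = \frac{327}{122}$ ($T{\left(x \right)} = 1 + 205 \cdot \frac{1}{122} = 1 + \frac{205}{122} = \frac{327}{122}$)
$T{\left(-413 \right)} + j{\left(-112 \right)} = \frac{327}{122} + 451 \left(-112\right) = \frac{327}{122} - 50512 = - \frac{6162137}{122}$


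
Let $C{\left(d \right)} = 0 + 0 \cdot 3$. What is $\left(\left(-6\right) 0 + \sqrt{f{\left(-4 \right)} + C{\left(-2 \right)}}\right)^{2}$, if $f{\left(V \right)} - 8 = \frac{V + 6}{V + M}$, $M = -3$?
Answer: $\frac{54}{7} \approx 7.7143$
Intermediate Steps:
$f{\left(V \right)} = 8 + \frac{6 + V}{-3 + V}$ ($f{\left(V \right)} = 8 + \frac{V + 6}{V - 3} = 8 + \frac{6 + V}{-3 + V}$)
$C{\left(d \right)} = 0$ ($C{\left(d \right)} = 0 + 0 = 0$)
$\left(\left(-6\right) 0 + \sqrt{f{\left(-4 \right)} + C{\left(-2 \right)}}\right)^{2} = \left(\left(-6\right) 0 + \sqrt{\frac{9 \left(-2 - 4\right)}{-3 - 4} + 0}\right)^{2} = \left(0 + \sqrt{9 \frac{1}{-7} \left(-6\right) + 0}\right)^{2} = \left(0 + \sqrt{9 \left(- \frac{1}{7}\right) \left(-6\right) + 0}\right)^{2} = \left(0 + \sqrt{\frac{54}{7} + 0}\right)^{2} = \left(0 + \sqrt{\frac{54}{7}}\right)^{2} = \left(0 + \frac{3 \sqrt{42}}{7}\right)^{2} = \left(\frac{3 \sqrt{42}}{7}\right)^{2} = \frac{54}{7}$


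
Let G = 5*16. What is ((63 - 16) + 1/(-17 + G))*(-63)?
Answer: -2962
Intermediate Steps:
G = 80
((63 - 16) + 1/(-17 + G))*(-63) = ((63 - 16) + 1/(-17 + 80))*(-63) = (47 + 1/63)*(-63) = (2962/63)*(-63) = -2962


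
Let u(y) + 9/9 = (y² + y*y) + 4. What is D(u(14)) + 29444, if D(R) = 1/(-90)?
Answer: 2649959/90 ≈ 29444.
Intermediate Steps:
u(y) = 3 + 2*y² (u(y) = -1 + ((y² + y*y) + 4) = -1 + ((y² + y²) + 4) = -1 + (2*y² + 4) = -1 + (4 + 2*y²) = 3 + 2*y²)
D(R) = -1/90
D(u(14)) + 29444 = -1/90 + 29444 = 2649959/90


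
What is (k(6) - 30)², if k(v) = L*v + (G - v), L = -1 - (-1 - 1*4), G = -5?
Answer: 289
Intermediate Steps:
L = 4 (L = -1 - (-1 - 4) = -1 - 1*(-5) = -1 + 5 = 4)
k(v) = -5 + 3*v (k(v) = 4*v + (-5 - v) = -5 + 3*v)
(k(6) - 30)² = ((-5 + 3*6) - 30)² = ((-5 + 18) - 30)² = (13 - 30)² = (-17)² = 289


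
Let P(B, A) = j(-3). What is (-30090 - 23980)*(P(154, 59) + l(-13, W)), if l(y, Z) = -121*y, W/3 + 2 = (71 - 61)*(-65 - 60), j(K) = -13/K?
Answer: -255859240/3 ≈ -8.5286e+7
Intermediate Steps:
W = -3756 (W = -6 + 3*((71 - 61)*(-65 - 60)) = -6 + 3*(10*(-125)) = -6 + 3*(-1250) = -6 - 3750 = -3756)
P(B, A) = 13/3 (P(B, A) = -13/(-3) = -13*(-1/3) = 13/3)
(-30090 - 23980)*(P(154, 59) + l(-13, W)) = (-30090 - 23980)*(13/3 - 121*(-13)) = -54070*(13/3 + 1573) = -54070*4732/3 = -255859240/3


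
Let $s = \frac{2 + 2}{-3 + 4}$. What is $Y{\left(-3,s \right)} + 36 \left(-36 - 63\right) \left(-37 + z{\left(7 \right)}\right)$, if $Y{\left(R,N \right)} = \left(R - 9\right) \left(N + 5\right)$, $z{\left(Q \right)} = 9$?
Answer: $99684$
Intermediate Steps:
$s = 4$ ($s = \frac{4}{1} = 4 \cdot 1 = 4$)
$Y{\left(R,N \right)} = \left(-9 + R\right) \left(5 + N\right)$
$Y{\left(-3,s \right)} + 36 \left(-36 - 63\right) \left(-37 + z{\left(7 \right)}\right) = \left(-45 - 36 + 5 \left(-3\right) + 4 \left(-3\right)\right) + 36 \left(-36 - 63\right) \left(-37 + 9\right) = \left(-45 - 36 - 15 - 12\right) + 36 \left(\left(-99\right) \left(-28\right)\right) = -108 + 36 \cdot 2772 = -108 + 99792 = 99684$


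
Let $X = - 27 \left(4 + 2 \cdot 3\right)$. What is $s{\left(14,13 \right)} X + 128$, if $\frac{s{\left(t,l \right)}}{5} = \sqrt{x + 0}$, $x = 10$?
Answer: $128 - 1350 \sqrt{10} \approx -4141.1$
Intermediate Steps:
$s{\left(t,l \right)} = 5 \sqrt{10}$ ($s{\left(t,l \right)} = 5 \sqrt{10 + 0} = 5 \sqrt{10}$)
$X = -270$ ($X = - 27 \left(4 + 6\right) = \left(-27\right) 10 = -270$)
$s{\left(14,13 \right)} X + 128 = 5 \sqrt{10} \left(-270\right) + 128 = - 1350 \sqrt{10} + 128 = 128 - 1350 \sqrt{10}$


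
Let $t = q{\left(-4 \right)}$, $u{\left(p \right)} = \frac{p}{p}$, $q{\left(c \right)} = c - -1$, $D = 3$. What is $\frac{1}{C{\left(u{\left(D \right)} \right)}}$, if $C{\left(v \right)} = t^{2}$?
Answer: $\frac{1}{9} \approx 0.11111$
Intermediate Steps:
$q{\left(c \right)} = 1 + c$ ($q{\left(c \right)} = c + 1 = 1 + c$)
$u{\left(p \right)} = 1$
$t = -3$ ($t = 1 - 4 = -3$)
$C{\left(v \right)} = 9$ ($C{\left(v \right)} = \left(-3\right)^{2} = 9$)
$\frac{1}{C{\left(u{\left(D \right)} \right)}} = \frac{1}{9}$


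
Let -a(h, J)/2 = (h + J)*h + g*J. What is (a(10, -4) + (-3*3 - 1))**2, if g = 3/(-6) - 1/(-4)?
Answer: 17424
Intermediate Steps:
g = -1/4 (g = 3*(-1/6) - 1*(-1/4) = -1/2 + 1/4 = -1/4 ≈ -0.25000)
a(h, J) = J/2 - 2*h*(J + h) (a(h, J) = -2*((h + J)*h - J/4) = -2*((J + h)*h - J/4) = -2*(h*(J + h) - J/4) = -2*(-J/4 + h*(J + h)) = J/2 - 2*h*(J + h))
(a(10, -4) + (-3*3 - 1))**2 = (((1/2)*(-4) - 2*10**2 - 2*(-4)*10) + (-3*3 - 1))**2 = ((-2 - 2*100 + 80) + (-9 - 1))**2 = ((-2 - 200 + 80) - 10)**2 = (-122 - 10)**2 = (-132)**2 = 17424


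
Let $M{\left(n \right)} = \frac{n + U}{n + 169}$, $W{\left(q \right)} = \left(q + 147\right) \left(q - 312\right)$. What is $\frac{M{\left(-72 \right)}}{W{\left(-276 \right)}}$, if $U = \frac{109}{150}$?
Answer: $- \frac{10691}{1103646600} \approx -9.687 \cdot 10^{-6}$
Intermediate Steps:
$U = \frac{109}{150}$ ($U = 109 \cdot \frac{1}{150} = \frac{109}{150} \approx 0.72667$)
$W{\left(q \right)} = \left(-312 + q\right) \left(147 + q\right)$ ($W{\left(q \right)} = \left(147 + q\right) \left(-312 + q\right) = \left(-312 + q\right) \left(147 + q\right)$)
$M{\left(n \right)} = \frac{\frac{109}{150} + n}{169 + n}$ ($M{\left(n \right)} = \frac{n + \frac{109}{150}}{n + 169} = \frac{\frac{109}{150} + n}{169 + n}$)
$\frac{M{\left(-72 \right)}}{W{\left(-276 \right)}} = \frac{\frac{1}{169 - 72} \left(\frac{109}{150} - 72\right)}{-45864 + \left(-276\right)^{2} - -45540} = \frac{\frac{1}{97} \left(- \frac{10691}{150}\right)}{-45864 + 76176 + 45540} = \frac{\frac{1}{97} \left(- \frac{10691}{150}\right)}{75852} = \left(- \frac{10691}{14550}\right) \frac{1}{75852} = - \frac{10691}{1103646600}$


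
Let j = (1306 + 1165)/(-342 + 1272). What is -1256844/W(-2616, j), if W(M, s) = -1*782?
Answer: 36966/23 ≈ 1607.2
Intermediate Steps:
j = 2471/930 ≈ 2.6570
W(M, s) = -782
-1256844/W(-2616, j) = -1256844/(-782) = -1256844*(-1/782) = 36966/23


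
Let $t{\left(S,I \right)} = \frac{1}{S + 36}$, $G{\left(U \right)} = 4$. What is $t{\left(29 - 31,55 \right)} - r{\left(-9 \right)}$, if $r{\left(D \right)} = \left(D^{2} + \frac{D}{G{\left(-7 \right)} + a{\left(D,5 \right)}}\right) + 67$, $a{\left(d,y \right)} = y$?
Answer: $- \frac{4997}{34} \approx -146.97$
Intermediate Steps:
$t{\left(S,I \right)} = \frac{1}{36 + S}$
$r{\left(D \right)} = 67 + D^{2} + \frac{D}{9}$ ($r{\left(D \right)} = \left(D^{2} + \frac{D}{4 + 5}\right) + 67 = \left(D^{2} + \frac{D}{9}\right) + 67 = 67 + D^{2} + \frac{D}{9}$)
$t{\left(29 - 31,55 \right)} - r{\left(-9 \right)} = \frac{1}{36 + \left(29 - 31\right)} - \left(67 + \left(-9\right)^{2} + \frac{1}{9} \left(-9\right)\right) = \frac{1}{36 - 2} - \left(67 + 81 - 1\right) = \frac{1}{34} - 147 = - \frac{4997}{34}$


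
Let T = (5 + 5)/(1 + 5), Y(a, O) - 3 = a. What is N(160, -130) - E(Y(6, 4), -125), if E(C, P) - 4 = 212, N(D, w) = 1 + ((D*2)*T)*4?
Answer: 5755/3 ≈ 1918.3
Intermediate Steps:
Y(a, O) = 3 + a
T = 5/3 (T = 10/6 = 10*(⅙) = 5/3 ≈ 1.6667)
N(D, w) = 1 + 40*D/3 (N(D, w) = 1 + ((D*2)*(5/3))*4 = 1 + ((2*D)*(5/3))*4 = 1 + (10*D/3)*4 = 1 + 40*D/3)
E(C, P) = 216 (E(C, P) = 4 + 212 = 216)
N(160, -130) - E(Y(6, 4), -125) = (1 + (40/3)*160) - 1*216 = (1 + 6400/3) - 216 = 6403/3 - 216 = 5755/3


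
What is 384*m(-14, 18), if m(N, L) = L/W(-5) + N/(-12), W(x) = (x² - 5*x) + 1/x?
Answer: 48704/83 ≈ 586.79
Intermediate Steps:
W(x) = 1/x + x² - 5*x
m(N, L) = -N/12 + 5*L/249 (m(N, L) = L/(((1 + (-5)²*(-5 - 5))/(-5))) + N/(-12) = L/((-(1 + 25*(-10))/5)) + N*(-1/12) = L/((-(1 - 250)/5)) - N/12 = L/((-⅕*(-249))) - N/12 = L/(249/5) - N/12 = L*(5/249) - N/12 = 5*L/249 - N/12 = -N/12 + 5*L/249)
384*m(-14, 18) = 384*(-1/12*(-14) + (5/249)*18) = 384*(7/6 + 30/83) = 384*(761/498) = 48704/83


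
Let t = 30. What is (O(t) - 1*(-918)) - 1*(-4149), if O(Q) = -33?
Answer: 5034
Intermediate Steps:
(O(t) - 1*(-918)) - 1*(-4149) = (-33 - 1*(-918)) - 1*(-4149) = (-33 + 918) + 4149 = 885 + 4149 = 5034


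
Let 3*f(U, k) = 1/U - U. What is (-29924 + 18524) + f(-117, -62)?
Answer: -3987712/351 ≈ -11361.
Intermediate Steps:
f(U, k) = -U/3 + 1/(3*U) (f(U, k) = (1/U - U)/3 = -U/3 + 1/(3*U))
(-29924 + 18524) + f(-117, -62) = (-29924 + 18524) + (1/3)*(1 - 1*(-117)**2)/(-117) = -11400 + (1/3)*(-1/117)*(1 - 1*13689) = -11400 + (1/3)*(-1/117)*(1 - 13689) = -11400 + (1/3)*(-1/117)*(-13688) = -11400 + 13688/351 = -3987712/351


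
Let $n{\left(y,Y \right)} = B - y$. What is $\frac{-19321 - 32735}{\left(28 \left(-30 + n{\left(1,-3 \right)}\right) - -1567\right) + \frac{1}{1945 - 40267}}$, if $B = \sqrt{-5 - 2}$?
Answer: $- \frac{53437272893716464}{725607037557721} + \frac{2140548922576512 i \sqrt{7}}{725607037557721} \approx -73.645 + 7.805 i$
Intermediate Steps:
$B = i \sqrt{7}$ ($B = \sqrt{-7} = i \sqrt{7} \approx 2.6458 i$)
$n{\left(y,Y \right)} = - y + i \sqrt{7}$ ($n{\left(y,Y \right)} = i \sqrt{7} - y = - y + i \sqrt{7}$)
$\frac{-19321 - 32735}{\left(28 \left(-30 + n{\left(1,-3 \right)}\right) - -1567\right) + \frac{1}{1945 - 40267}} = \frac{-19321 - 32735}{\left(28 \left(-30 + \left(\left(-1\right) 1 + i \sqrt{7}\right)\right) - -1567\right) + \frac{1}{1945 - 40267}} = - \frac{52056}{\left(28 \left(-30 - \left(1 - i \sqrt{7}\right)\right) + 1567\right) + \frac{1}{-38322}} = - \frac{52056}{\left(28 \left(-31 + i \sqrt{7}\right) + 1567\right) - \frac{1}{38322}} = - \frac{52056}{\left(\left(-868 + 28 i \sqrt{7}\right) + 1567\right) - \frac{1}{38322}} = - \frac{52056}{\left(699 + 28 i \sqrt{7}\right) - \frac{1}{38322}} = - \frac{52056}{\frac{26787077}{38322} + 28 i \sqrt{7}}$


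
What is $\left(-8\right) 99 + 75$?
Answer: $-717$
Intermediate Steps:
$\left(-8\right) 99 + 75 = -792 + 75 = -717$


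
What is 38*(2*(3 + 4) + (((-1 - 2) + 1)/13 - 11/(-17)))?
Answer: 121714/221 ≈ 550.74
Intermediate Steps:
38*(2*(3 + 4) + (((-1 - 2) + 1)/13 - 11/(-17))) = 38*(2*7 + ((-3 + 1)*(1/13) - 11*(-1/17))) = 38*(14 + (-2*1/13 + 11/17)) = 38*(14 + (-2/13 + 11/17)) = 38*(14 + 109/221) = 38*(3203/221) = 121714/221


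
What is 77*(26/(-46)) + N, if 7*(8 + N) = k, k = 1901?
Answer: 35428/161 ≈ 220.05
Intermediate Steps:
N = 1845/7 (N = -8 + (1/7)*1901 = -8 + 1901/7 = 1845/7 ≈ 263.57)
77*(26/(-46)) + N = 77*(26/(-46)) + 1845/7 = 77*(26*(-1/46)) + 1845/7 = 77*(-13/23) + 1845/7 = -1001/23 + 1845/7 = 35428/161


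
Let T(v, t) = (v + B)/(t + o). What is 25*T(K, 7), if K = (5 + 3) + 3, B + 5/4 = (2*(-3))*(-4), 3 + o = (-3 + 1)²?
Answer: 3375/32 ≈ 105.47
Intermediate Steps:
o = 1 (o = -3 + (-3 + 1)² = -3 + (-2)² = -3 + 4 = 1)
B = 91/4 (B = -5/4 + (2*(-3))*(-4) = -5/4 - 6*(-4) = -5/4 + 24 = 91/4 ≈ 22.750)
K = 11 (K = 8 + 3 = 11)
T(v, t) = (91/4 + v)/(1 + t) (T(v, t) = (v + 91/4)/(t + 1) = (91/4 + v)/(1 + t))
25*T(K, 7) = 25*((91/4 + 11)/(1 + 7)) = 25*((135/4)/8) = 25*((⅛)*(135/4)) = 25*(135/32) = 3375/32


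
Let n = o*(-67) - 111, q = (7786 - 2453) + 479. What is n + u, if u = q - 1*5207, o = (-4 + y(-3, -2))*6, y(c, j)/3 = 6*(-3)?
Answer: 23810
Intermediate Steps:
y(c, j) = -54 (y(c, j) = 3*(6*(-3)) = 3*(-18) = -54)
q = 5812 (q = 5333 + 479 = 5812)
o = -348 (o = (-4 - 54)*6 = -58*6 = -348)
n = 23205 (n = -348*(-67) - 111 = 23316 - 111 = 23205)
u = 605 (u = 5812 - 1*5207 = 5812 - 5207 = 605)
n + u = 23205 + 605 = 23810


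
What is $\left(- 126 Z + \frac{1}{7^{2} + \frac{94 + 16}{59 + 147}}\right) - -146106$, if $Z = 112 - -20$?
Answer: $\frac{660576451}{5102} \approx 1.2947 \cdot 10^{5}$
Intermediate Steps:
$Z = 132$ ($Z = 112 + 20 = 132$)
$\left(- 126 Z + \frac{1}{7^{2} + \frac{94 + 16}{59 + 147}}\right) - -146106 = \left(\left(-126\right) 132 + \frac{1}{7^{2} + \frac{94 + 16}{59 + 147}}\right) - -146106 = \left(-16632 + \frac{1}{49 + \frac{110}{206}}\right) + 146106 = \left(-16632 + \frac{1}{49 + 110 \cdot \frac{1}{206}}\right) + 146106 = \left(-16632 + \frac{1}{49 + \frac{55}{103}}\right) + 146106 = \left(-16632 + \frac{1}{\frac{5102}{103}}\right) + 146106 = \left(-16632 + \frac{103}{5102}\right) + 146106 = - \frac{84856361}{5102} + 146106 = \frac{660576451}{5102}$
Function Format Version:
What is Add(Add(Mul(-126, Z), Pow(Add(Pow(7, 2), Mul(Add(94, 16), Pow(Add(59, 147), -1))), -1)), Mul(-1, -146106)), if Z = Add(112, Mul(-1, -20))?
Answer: Rational(660576451, 5102) ≈ 1.2947e+5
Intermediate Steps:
Z = 132 (Z = Add(112, 20) = 132)
Add(Add(Mul(-126, Z), Pow(Add(Pow(7, 2), Mul(Add(94, 16), Pow(Add(59, 147), -1))), -1)), Mul(-1, -146106)) = Add(Add(Mul(-126, 132), Pow(Add(Pow(7, 2), Mul(Add(94, 16), Pow(Add(59, 147), -1))), -1)), Mul(-1, -146106)) = Add(Add(-16632, Pow(Add(49, Mul(110, Pow(206, -1))), -1)), 146106) = Add(Add(-16632, Pow(Add(49, Mul(110, Rational(1, 206))), -1)), 146106) = Add(Add(-16632, Pow(Add(49, Rational(55, 103)), -1)), 146106) = Add(Add(-16632, Pow(Rational(5102, 103), -1)), 146106) = Add(Add(-16632, Rational(103, 5102)), 146106) = Add(Rational(-84856361, 5102), 146106) = Rational(660576451, 5102)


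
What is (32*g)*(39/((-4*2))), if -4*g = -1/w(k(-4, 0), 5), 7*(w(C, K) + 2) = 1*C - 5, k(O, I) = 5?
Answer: 39/2 ≈ 19.500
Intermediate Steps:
w(C, K) = -19/7 + C/7 (w(C, K) = -2 + (1*C - 5)/7 = -2 + (C - 5)/7 = -2 + (-5 + C)/7 = -2 + (-5/7 + C/7) = -19/7 + C/7)
g = -⅛ (g = -(-1)/(4*(-19/7 + (⅐)*5)) = -(-1)/(4*(-19/7 + 5/7)) = -(-1)/(4*(-2)) = -(-1)*(-1)/(4*2) = -¼*½ = -⅛ ≈ -0.12500)
(32*g)*(39/((-4*2))) = (32*(-⅛))*(39/((-4*2))) = -156/(-8) = -156*(-1)/8 = -4*(-39/8) = 39/2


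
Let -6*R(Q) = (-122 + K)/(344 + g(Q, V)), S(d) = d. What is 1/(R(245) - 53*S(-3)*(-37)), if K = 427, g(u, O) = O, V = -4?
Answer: -408/2400325 ≈ -0.00016998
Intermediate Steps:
R(Q) = -61/408 (R(Q) = -(-122 + 427)/(6*(344 - 4)) = -305/(6*340) = -⅙*61/68 = -61/408)
1/(R(245) - 53*S(-3)*(-37)) = 1/(-61/408 - 53*(-3)*(-37)) = 1/(-61/408 + 159*(-37)) = 1/(-61/408 - 5883) = 1/(-2400325/408) = -408/2400325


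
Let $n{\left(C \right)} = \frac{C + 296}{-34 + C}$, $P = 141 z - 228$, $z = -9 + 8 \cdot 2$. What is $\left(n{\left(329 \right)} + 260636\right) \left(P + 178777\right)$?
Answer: $\frac{2760841590864}{59} \approx 4.6794 \cdot 10^{10}$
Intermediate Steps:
$z = 7$ ($z = -9 + 16 = 7$)
$P = 759$ ($P = 141 \cdot 7 - 228 = 987 - 228 = 759$)
$n{\left(C \right)} = \frac{296 + C}{-34 + C}$
$\left(n{\left(329 \right)} + 260636\right) \left(P + 178777\right) = \left(\frac{296 + 329}{-34 + 329} + 260636\right) \left(759 + 178777\right) = \left(\frac{1}{295} \cdot 625 + 260636\right) 179536 = \left(\frac{125}{59} + 260636\right) 179536 = \frac{15377649}{59} \cdot 179536 = \frac{2760841590864}{59}$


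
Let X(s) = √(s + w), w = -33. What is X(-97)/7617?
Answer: I*√130/7617 ≈ 0.0014969*I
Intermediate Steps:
X(s) = √(-33 + s) (X(s) = √(s - 33) = √(-33 + s))
X(-97)/7617 = √(-33 - 97)/7617 = √(-130)*(1/7617) = (I*√130)*(1/7617) = I*√130/7617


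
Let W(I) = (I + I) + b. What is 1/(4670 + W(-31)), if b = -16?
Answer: 1/4592 ≈ 0.00021777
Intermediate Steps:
W(I) = -16 + 2*I (W(I) = (I + I) - 16 = 2*I - 16 = -16 + 2*I)
1/(4670 + W(-31)) = 1/(4670 + (-16 + 2*(-31))) = 1/(4670 + (-16 - 62)) = 1/(4670 - 78) = 1/4592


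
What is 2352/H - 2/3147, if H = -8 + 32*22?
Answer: 308348/91263 ≈ 3.3787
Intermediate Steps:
H = 696 (H = -8 + 704 = 696)
2352/H - 2/3147 = 2352/696 - 2/3147 = 2352*(1/696) - 2*1/3147 = 98/29 - 2/3147 = 308348/91263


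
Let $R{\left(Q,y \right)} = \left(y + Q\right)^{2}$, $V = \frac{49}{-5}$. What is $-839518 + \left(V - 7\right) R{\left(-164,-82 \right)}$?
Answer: $- \frac{9280934}{5} \approx -1.8562 \cdot 10^{6}$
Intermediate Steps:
$V = - \frac{49}{5}$ ($V = 49 \left(- \frac{1}{5}\right) = - \frac{49}{5} \approx -9.8$)
$R{\left(Q,y \right)} = \left(Q + y\right)^{2}$
$-839518 + \left(V - 7\right) R{\left(-164,-82 \right)} = -839518 + \left(- \frac{49}{5} - 7\right) \left(-164 - 82\right)^{2} = -839518 - \frac{84 \left(-246\right)^{2}}{5} = -839518 - \frac{5083344}{5} = - \frac{9280934}{5}$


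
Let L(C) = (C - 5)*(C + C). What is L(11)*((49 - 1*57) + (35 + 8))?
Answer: 4620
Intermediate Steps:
L(C) = 2*C*(-5 + C) (L(C) = (-5 + C)*(2*C) = 2*C*(-5 + C))
L(11)*((49 - 1*57) + (35 + 8)) = (2*11*(-5 + 11))*((49 - 1*57) + (35 + 8)) = (2*11*6)*((49 - 57) + 43) = 132*(-8 + 43) = 132*35 = 4620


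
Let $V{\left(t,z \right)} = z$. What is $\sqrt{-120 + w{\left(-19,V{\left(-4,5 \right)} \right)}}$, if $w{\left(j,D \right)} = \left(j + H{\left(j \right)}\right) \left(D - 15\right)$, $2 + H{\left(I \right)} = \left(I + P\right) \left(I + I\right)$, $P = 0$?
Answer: $i \sqrt{7130} \approx 84.439 i$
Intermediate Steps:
$H{\left(I \right)} = -2 + 2 I^{2}$ ($H{\left(I \right)} = -2 + \left(I + 0\right) \left(I + I\right) = -2 + I 2 I = -2 + 2 I^{2}$)
$w{\left(j,D \right)} = \left(-15 + D\right) \left(-2 + j + 2 j^{2}\right)$ ($w{\left(j,D \right)} = \left(j + \left(-2 + 2 j^{2}\right)\right) \left(D - 15\right) = \left(-2 + j + 2 j^{2}\right) \left(-15 + D\right) = \left(-15 + D\right) \left(-2 + j + 2 j^{2}\right)$)
$\sqrt{-120 + w{\left(-19,V{\left(-4,5 \right)} \right)}} = \sqrt{-120 + \left(30 - 30 \left(-19\right)^{2} - -285 + 5 \left(-19\right) + 2 \cdot 5 \left(-1 + \left(-19\right)^{2}\right)\right)} = \sqrt{-120 + \left(30 - 10830 + 285 - 95 + 2 \cdot 5 \left(-1 + 361\right)\right)} = \sqrt{-120 + \left(30 - 10830 + 285 - 95 + 2 \cdot 5 \cdot 360\right)} = \sqrt{-120 + \left(30 - 10830 + 285 - 95 + 3600\right)} = \sqrt{-120 - 7010} = \sqrt{-7130} = i \sqrt{7130}$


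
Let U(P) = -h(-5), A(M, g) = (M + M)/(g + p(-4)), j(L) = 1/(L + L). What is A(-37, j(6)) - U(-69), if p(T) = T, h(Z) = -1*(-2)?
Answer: 982/47 ≈ 20.894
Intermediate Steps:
h(Z) = 2
j(L) = 1/(2*L)
A(M, g) = 2*M/(-4 + g) (A(M, g) = (M + M)/(g - 4) = (2*M)/(-4 + g) = 2*M/(-4 + g))
U(P) = -2 (U(P) = -1*2 = -2)
A(-37, j(6)) - U(-69) = 2*(-37)/(-4 + (½)/6) - 1*(-2) = 2*(-37)/(-4 + (½)*(⅙)) + 2 = 2*(-37)/(-4 + 1/12) + 2 = 2*(-37)/(-47/12) + 2 = 2*(-37)*(-12/47) + 2 = 888/47 + 2 = 982/47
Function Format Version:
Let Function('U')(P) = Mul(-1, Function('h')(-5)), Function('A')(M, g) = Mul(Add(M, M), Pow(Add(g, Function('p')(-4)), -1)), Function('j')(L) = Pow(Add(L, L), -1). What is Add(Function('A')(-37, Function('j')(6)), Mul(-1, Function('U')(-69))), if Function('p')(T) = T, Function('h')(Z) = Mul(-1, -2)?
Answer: Rational(982, 47) ≈ 20.894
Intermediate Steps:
Function('h')(Z) = 2
Function('j')(L) = Mul(Rational(1, 2), Pow(L, -1)) (Function('j')(L) = Pow(Mul(2, L), -1) = Mul(Rational(1, 2), Pow(L, -1)))
Function('A')(M, g) = Mul(2, M, Pow(Add(-4, g), -1)) (Function('A')(M, g) = Mul(Add(M, M), Pow(Add(g, -4), -1)) = Mul(Mul(2, M), Pow(Add(-4, g), -1)) = Mul(2, M, Pow(Add(-4, g), -1)))
Function('U')(P) = -2 (Function('U')(P) = Mul(-1, 2) = -2)
Add(Function('A')(-37, Function('j')(6)), Mul(-1, Function('U')(-69))) = Add(Mul(2, -37, Pow(Add(-4, Mul(Rational(1, 2), Pow(6, -1))), -1)), Mul(-1, -2)) = Add(Mul(2, -37, Pow(Add(-4, Mul(Rational(1, 2), Rational(1, 6))), -1)), 2) = Add(Mul(2, -37, Pow(Add(-4, Rational(1, 12)), -1)), 2) = Add(Mul(2, -37, Pow(Rational(-47, 12), -1)), 2) = Add(Mul(2, -37, Rational(-12, 47)), 2) = Add(Rational(888, 47), 2) = Rational(982, 47)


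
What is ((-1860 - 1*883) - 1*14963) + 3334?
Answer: -14372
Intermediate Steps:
((-1860 - 1*883) - 1*14963) + 3334 = ((-1860 - 883) - 14963) + 3334 = (-2743 - 14963) + 3334 = -17706 + 3334 = -14372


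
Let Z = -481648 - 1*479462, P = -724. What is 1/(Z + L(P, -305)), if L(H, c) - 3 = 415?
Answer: -1/960692 ≈ -1.0409e-6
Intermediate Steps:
Z = -961110 (Z = -481648 - 479462 = -961110)
L(H, c) = 418 (L(H, c) = 3 + 415 = 418)
1/(Z + L(P, -305)) = 1/(-961110 + 418) = 1/(-960692) = -1/960692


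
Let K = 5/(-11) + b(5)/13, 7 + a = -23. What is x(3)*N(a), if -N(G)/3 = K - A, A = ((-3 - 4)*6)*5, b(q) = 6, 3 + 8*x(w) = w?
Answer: 0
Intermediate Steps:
a = -30 (a = -7 - 23 = -30)
x(w) = -3/8 + w/8
K = 1/143 (K = 5/(-11) + 6/13 = 5*(-1/11) + 6*(1/13) = -5/11 + 6/13 = 1/143 ≈ 0.0069930)
A = -210 (A = -7*6*5 = -42*5 = -210)
N(G) = -90093/143 (N(G) = -3*(1/143 - 1*(-210)) = -3*(1/143 + 210) = -3*30031/143 = -90093/143)
x(3)*N(a) = (-3/8 + (⅛)*3)*(-90093/143) = (-3/8 + 3/8)*(-90093/143) = 0*(-90093/143) = 0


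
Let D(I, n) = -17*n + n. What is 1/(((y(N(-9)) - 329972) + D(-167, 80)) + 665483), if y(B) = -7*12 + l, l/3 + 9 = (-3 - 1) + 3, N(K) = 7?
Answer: 1/334117 ≈ 2.9930e-6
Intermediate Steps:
D(I, n) = -16*n
l = -30 (l = -27 + 3*((-3 - 1) + 3) = -27 + 3*(-4 + 3) = -27 + 3*(-1) = -27 - 3 = -30)
y(B) = -114 (y(B) = -7*12 - 30 = -84 - 30 = -114)
1/(((y(N(-9)) - 329972) + D(-167, 80)) + 665483) = 1/(((-114 - 329972) - 16*80) + 665483) = 1/((-330086 - 1280) + 665483) = 1/(-331366 + 665483) = 1/334117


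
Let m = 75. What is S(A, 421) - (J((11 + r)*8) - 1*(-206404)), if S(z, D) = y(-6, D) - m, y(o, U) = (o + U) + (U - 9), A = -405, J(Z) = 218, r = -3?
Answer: -205870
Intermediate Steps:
y(o, U) = -9 + o + 2*U (y(o, U) = (U + o) + (-9 + U) = -9 + o + 2*U)
S(z, D) = -90 + 2*D (S(z, D) = (-9 - 6 + 2*D) - 1*75 = (-15 + 2*D) - 75 = -90 + 2*D)
S(A, 421) - (J((11 + r)*8) - 1*(-206404)) = (-90 + 2*421) - (218 - 1*(-206404)) = (-90 + 842) - (218 + 206404) = 752 - 1*206622 = 752 - 206622 = -205870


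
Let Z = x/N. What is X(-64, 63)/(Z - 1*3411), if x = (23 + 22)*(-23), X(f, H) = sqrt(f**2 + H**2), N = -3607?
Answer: -3607*sqrt(8065)/12302442 ≈ -0.026330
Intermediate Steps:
X(f, H) = sqrt(H**2 + f**2)
x = -1035 (x = 45*(-23) = -1035)
Z = 1035/3607 (Z = -1035/(-3607) = -1035*(-1/3607) = 1035/3607 ≈ 0.28694)
X(-64, 63)/(Z - 1*3411) = sqrt(63**2 + (-64)**2)/(1035/3607 - 1*3411) = sqrt(3969 + 4096)/(1035/3607 - 3411) = sqrt(8065)/(-12302442/3607) = sqrt(8065)*(-3607/12302442) = -3607*sqrt(8065)/12302442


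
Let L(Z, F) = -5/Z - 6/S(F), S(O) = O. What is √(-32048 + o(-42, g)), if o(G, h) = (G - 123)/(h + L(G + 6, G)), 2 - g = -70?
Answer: 2*I*√106338423185/3643 ≈ 179.03*I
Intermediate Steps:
g = 72 (g = 2 - 1*(-70) = 2 + 70 = 72)
L(Z, F) = -6/F - 5/Z (L(Z, F) = -5/Z - 6/F = -6/F - 5/Z)
o(G, h) = (-123 + G)/(h - 6/G - 5/(6 + G)) (o(G, h) = (G - 123)/(h + (-6/G - 5/(G + 6))) = (-123 + G)/(h + (-6/G - 5/(6 + G))) = (-123 + G)/(h - 6/G - 5/(6 + G)))
√(-32048 + o(-42, g)) = √(-32048 - 1*(-42)*(-123 - 42)*(6 - 42)/(36 + 11*(-42) - 1*(-42)*72*(6 - 42))) = √(-32048 - 1*(-42)*(-165)*(-36)/(36 - 462 - 1*(-42)*72*(-36))) = √(-32048 - 1*(-42)*(-165)*(-36)/(36 - 462 - 108864)) = √(-32048 - 1*(-42)*(-165)*(-36)/(-109290)) = √(-32048 - 1*(-42)*(-1/109290)*(-165)*(-36)) = √(-32048 - 8316/3643) = √(-116759180/3643) = 2*I*√106338423185/3643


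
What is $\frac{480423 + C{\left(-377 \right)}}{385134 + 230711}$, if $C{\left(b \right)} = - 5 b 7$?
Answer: $\frac{493618}{615845} \approx 0.80153$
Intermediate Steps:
$C{\left(b \right)} = - 35 b$
$\frac{480423 + C{\left(-377 \right)}}{385134 + 230711} = \frac{480423 - -13195}{385134 + 230711} = \frac{480423 + 13195}{615845} = 493618 \cdot \frac{1}{615845} = \frac{493618}{615845}$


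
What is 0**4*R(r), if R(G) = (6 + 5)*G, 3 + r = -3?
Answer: 0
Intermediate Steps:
r = -6 (r = -3 - 3 = -6)
R(G) = 11*G
0**4*R(r) = 0**4*(11*(-6)) = 0*(-66) = 0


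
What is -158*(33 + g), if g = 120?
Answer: -24174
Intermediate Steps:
-158*(33 + g) = -158*(33 + 120) = -158*153 = -24174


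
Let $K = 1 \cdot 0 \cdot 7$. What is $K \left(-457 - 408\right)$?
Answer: $0$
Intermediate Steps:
$K = 0$ ($K = 0 \cdot 7 = 0$)
$K \left(-457 - 408\right) = 0 \left(-457 - 408\right) = 0 \left(-865\right) = 0$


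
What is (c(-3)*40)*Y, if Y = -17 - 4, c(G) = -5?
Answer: 4200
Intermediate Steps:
Y = -21
(c(-3)*40)*Y = -5*40*(-21) = -200*(-21) = 4200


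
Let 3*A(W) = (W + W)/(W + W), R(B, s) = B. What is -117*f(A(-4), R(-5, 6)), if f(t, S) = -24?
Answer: 2808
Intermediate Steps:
A(W) = ⅓ (A(W) = ((W + W)/(W + W))/3 = ((2*W)/((2*W)))/3 = ((2*W)*(1/(2*W)))/3 = (⅓)*1 = ⅓)
-117*f(A(-4), R(-5, 6)) = -117*(-24) = 2808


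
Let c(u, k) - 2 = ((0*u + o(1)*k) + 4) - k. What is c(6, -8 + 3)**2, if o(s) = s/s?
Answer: 36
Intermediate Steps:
o(s) = 1
c(u, k) = 6 (c(u, k) = 2 + (((0*u + 1*k) + 4) - k) = 2 + (((0 + k) + 4) - k) = 2 + ((k + 4) - k) = 2 + ((4 + k) - k) = 2 + 4 = 6)
c(6, -8 + 3)**2 = 6**2 = 36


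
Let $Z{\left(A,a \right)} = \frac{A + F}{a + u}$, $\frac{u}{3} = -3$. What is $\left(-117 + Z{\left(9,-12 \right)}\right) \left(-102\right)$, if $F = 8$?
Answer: $\frac{84116}{7} \approx 12017.0$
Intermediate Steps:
$u = -9$ ($u = 3 \left(-3\right) = -9$)
$Z{\left(A,a \right)} = \frac{8 + A}{-9 + a}$ ($Z{\left(A,a \right)} = \frac{A + 8}{a - 9} = \frac{8 + A}{-9 + a}$)
$\left(-117 + Z{\left(9,-12 \right)}\right) \left(-102\right) = \left(-117 + \frac{8 + 9}{-9 - 12}\right) \left(-102\right) = \left(-117 + \frac{1}{-21} \cdot 17\right) \left(-102\right) = \left(-117 - \frac{17}{21}\right) \left(-102\right) = \left(- \frac{2474}{21}\right) \left(-102\right) = \frac{84116}{7}$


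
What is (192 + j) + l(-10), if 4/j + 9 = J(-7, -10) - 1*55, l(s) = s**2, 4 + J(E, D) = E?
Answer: 21896/75 ≈ 291.95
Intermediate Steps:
J(E, D) = -4 + E
j = -4/75 (j = 4/(-9 + ((-4 - 7) - 1*55)) = 4/(-9 + (-11 - 55)) = 4/(-9 - 66) = 4/(-75) = 4*(-1/75) = -4/75 ≈ -0.053333)
(192 + j) + l(-10) = (192 - 4/75) + (-10)**2 = 14396/75 + 100 = 21896/75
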